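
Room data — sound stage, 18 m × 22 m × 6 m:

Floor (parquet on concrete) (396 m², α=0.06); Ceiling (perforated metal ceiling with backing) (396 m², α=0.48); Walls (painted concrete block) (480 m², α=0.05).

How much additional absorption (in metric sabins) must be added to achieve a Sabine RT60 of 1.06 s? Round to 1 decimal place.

Equivalent absorption area: A₁ = 396×0.06 + 396×0.48 + 480×0.05 = 237.840 m².
Target A₂ = 0.161·2376/1.06 = 360.883 sabins (V = 2376 m³).
Additional absorption ΔA = 360.883 − 237.840 = 123.0 sabins.

123.0 sabins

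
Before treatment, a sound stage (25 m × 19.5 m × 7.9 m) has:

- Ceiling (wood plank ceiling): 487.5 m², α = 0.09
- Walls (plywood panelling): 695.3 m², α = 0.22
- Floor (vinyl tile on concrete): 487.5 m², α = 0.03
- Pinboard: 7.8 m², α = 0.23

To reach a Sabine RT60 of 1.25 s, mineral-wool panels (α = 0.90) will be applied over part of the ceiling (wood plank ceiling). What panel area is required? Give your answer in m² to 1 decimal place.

Summing Sᵢαᵢ: 43.875 + 152.966 + 14.625 + 1.794 → A₁ = 213.260 sabins.
Required A₂ = 0.161·3851.25/1.25 = 496.041 sabins.
ΔA needed = 496.041 − 213.260 = 282.781 sabins.
Each m² of panel replacing the ceiling (wood plank ceiling) adds (0.90 − 0.09) = 0.81 sabins.
Area = ΔA/Δα = 282.781/0.81 = 349.1 m².

349.1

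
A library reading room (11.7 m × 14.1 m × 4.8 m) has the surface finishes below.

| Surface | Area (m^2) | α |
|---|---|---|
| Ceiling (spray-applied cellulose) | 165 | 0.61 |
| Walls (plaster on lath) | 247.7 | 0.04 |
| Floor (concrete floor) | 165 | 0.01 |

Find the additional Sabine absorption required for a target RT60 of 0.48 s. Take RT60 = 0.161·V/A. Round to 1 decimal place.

153.4 sabins

Equivalent absorption area: A₁ = 165·0.61 + 247.7·0.04 + 165·0.01 = 112.208 m^2.
V = 791.856 m³. Required absorption A₂ = 0.161 × 791.856 / 0.48 = 265.602 sabins.
Additional absorption ΔA = 265.602 − 112.208 = 153.4 sabins.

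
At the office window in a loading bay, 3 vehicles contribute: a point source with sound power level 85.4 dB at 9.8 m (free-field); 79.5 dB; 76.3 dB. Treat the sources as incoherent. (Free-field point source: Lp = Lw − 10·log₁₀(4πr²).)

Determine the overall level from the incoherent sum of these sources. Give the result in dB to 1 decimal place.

Source at 9.8 m: Lp = 85.4 − 10·log₁₀(4π·9.8²) = 85.4 − 10·log₁₀(1206.874) = 54.6 dB.
Σ 10^(Lᵢ/10) = 1.321e+08.
Back to dB: 10·log₁₀ Σ = 81.2 dB.

81.2 dB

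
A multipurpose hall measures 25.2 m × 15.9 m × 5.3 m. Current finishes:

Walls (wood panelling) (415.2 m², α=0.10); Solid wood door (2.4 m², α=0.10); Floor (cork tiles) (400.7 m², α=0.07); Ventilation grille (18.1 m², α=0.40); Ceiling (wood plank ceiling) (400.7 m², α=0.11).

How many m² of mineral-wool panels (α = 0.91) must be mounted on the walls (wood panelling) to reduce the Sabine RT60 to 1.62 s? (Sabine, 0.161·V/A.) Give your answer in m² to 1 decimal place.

111.0

Summing Sᵢαᵢ: 41.520 + 0.240 + 28.049 + 7.240 + 44.077 → A₁ = 121.126 sabins.
Required A₂ = 0.161·2123.604/1.62 = 211.050 sabins.
ΔA needed = 211.050 − 121.126 = 89.924 sabins.
Each m² of panel replacing the walls (wood panelling) adds (0.91 − 0.10) = 0.81 sabins.
Area = ΔA/Δα = 89.924/0.81 = 111.0 m².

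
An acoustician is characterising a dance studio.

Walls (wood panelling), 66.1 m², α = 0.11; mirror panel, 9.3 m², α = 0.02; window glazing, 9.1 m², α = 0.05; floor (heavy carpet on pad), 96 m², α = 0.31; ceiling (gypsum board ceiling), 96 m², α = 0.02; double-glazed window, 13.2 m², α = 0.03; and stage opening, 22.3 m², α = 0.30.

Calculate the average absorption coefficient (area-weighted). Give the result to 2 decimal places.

0.15

Total surface area S = 312.0 m².
Σ(Sᵢαᵢ) = 66.1*0.11 + 9.3*0.02 + 9.1*0.05 + 96*0.31 + 96*0.02 + 13.2*0.03 + 22.3*0.30 = 46.678.
ᾱ = A/S = 0.15.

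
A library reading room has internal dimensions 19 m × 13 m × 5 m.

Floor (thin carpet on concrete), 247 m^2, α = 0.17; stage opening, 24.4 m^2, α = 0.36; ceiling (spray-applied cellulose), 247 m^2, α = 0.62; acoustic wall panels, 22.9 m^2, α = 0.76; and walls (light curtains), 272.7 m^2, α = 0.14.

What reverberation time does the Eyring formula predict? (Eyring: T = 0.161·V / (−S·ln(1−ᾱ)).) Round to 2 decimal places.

0.64 s

S = Σ Sᵢ = 814.0 m^2.
Σ(Sᵢαᵢ) = 247×0.17 + 24.4×0.36 + 247×0.62 + 22.9×0.76 + 272.7×0.14 = 259.496.
ᾱ = 259.496 / 814.0 = 0.3188.
Eyring denominator: −S ln(1−ᾱ) = 312.494.
V = 19 × 13 × 5 = 1235 m³.
RT60 = 0.161 × 1235 / 312.494 = 0.64 s.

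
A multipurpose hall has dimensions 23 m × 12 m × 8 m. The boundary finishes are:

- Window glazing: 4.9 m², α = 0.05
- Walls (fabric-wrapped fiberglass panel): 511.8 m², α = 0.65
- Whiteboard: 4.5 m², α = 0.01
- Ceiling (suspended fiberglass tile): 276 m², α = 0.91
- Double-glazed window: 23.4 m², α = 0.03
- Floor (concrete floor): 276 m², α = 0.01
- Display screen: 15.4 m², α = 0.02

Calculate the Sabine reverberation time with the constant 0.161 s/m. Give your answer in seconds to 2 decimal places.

Equivalent absorption area: A = 4.9·0.05 + 511.8·0.65 + 4.5·0.01 + 276·0.91 + 23.4·0.03 + 276·0.01 + 15.4·0.02 = 587.890 m².
Room volume: 2208 m³.
RT60 = 0.161 · V / A = 0.161 × 2208 / 587.890 = 0.60 s.

0.60 sec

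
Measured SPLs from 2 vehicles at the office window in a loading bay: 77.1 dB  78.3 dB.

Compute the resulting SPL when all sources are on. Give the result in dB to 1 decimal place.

80.8 dB

Converting to relative power and adding: 10^(77.1/10) + 10^(78.3/10) = 1.189e+08.
L_total = 10·log₁₀(1.189e+08) = 80.8 dB.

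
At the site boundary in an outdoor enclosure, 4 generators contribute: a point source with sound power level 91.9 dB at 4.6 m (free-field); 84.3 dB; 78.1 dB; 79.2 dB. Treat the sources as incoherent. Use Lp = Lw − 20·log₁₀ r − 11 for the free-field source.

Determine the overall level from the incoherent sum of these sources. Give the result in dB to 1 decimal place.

86.3 dB

Source at 4.6 m: Lp = 91.9 − 20·log₁₀(4.6) − 11 = 67.6 dB.
Sum in the linear (power) domain: Σ 10^(Lᵢ/10) = 10^(67.6/10) + 10^(84.3/10) + 10^(78.1/10) + 10^(79.2/10) = 4.226e+08.
L_total = 10·log₁₀(4.226e+08) = 86.3 dB.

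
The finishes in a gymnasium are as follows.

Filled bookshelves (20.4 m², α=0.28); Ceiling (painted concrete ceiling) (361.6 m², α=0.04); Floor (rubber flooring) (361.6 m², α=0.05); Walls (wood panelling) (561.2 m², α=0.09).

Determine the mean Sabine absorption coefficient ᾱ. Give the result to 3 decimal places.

0.068

S = Σ Sᵢ = 20.4 + 361.6 + 361.6 + 561.2 = 1304.8 m².
A = 20.4·0.28 + 361.6·0.04 + 361.6·0.05 + 561.2·0.09 = 88.764 sabins.
ᾱ = A/S = 0.068.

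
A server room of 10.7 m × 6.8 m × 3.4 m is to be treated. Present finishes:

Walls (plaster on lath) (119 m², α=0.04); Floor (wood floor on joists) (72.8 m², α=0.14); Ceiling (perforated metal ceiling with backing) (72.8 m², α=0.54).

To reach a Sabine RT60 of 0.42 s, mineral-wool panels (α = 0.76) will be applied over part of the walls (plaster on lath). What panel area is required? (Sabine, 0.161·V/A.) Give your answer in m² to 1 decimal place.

Equivalent absorption area: A₁ = 119·0.04 + 72.8·0.14 + 72.8·0.54 = 54.264 m².
Required A₂ = 0.161·247.384/0.42 = 94.831 sabins.
Absorption to add: 94.831 − 54.264 = 40.567 sabins.
Net gain per m²: Δα = 0.76 − 0.04 = 0.72.
Panel area = 40.567 / 0.72 = 56.3 m².

56.3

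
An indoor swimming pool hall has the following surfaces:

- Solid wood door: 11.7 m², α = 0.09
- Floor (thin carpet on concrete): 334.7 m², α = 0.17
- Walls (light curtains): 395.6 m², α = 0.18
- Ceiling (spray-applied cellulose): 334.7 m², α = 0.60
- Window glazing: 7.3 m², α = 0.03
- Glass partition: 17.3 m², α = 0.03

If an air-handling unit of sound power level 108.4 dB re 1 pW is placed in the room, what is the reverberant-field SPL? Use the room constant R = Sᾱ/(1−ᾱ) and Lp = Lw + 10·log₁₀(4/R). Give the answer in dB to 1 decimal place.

A = 330.718 sabins; S = 1101.3 m².
ᾱ = 0.3003, so room constant R = A/(1−ᾱ) = 472.657 m².
Lp = Lw + 10 log₁₀(4/R) = 108.4 -20.72 = 87.7 dB.

87.7 dB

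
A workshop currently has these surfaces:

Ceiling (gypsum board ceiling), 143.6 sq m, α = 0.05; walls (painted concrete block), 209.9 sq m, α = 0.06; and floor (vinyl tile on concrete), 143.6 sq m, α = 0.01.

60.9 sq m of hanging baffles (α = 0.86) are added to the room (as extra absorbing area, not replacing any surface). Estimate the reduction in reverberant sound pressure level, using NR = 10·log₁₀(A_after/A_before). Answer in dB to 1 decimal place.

Total absorption A_before = 143.6*0.05 + 209.9*0.06 + 143.6*0.01
  = 7.180 + 12.594 + 1.436 = 21.210 sq m sabins.
Treatment contributes 60.9·0.86 = 52.374 sabins.
New total A_after = 73.584 sabins.
NR = 10·log₁₀(73.584/21.210) = 5.4 dB.

5.4 dB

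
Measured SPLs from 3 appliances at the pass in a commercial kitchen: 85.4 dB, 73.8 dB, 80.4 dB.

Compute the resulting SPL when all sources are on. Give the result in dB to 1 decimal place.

86.8 dB

Sum in the linear (power) domain: Σ 10^(Lᵢ/10) = 10^(85.4/10) + 10^(73.8/10) + 10^(80.4/10) = 4.804e+08.
Combined level = 10 log₁₀(4.804e+08) = 86.8 dB.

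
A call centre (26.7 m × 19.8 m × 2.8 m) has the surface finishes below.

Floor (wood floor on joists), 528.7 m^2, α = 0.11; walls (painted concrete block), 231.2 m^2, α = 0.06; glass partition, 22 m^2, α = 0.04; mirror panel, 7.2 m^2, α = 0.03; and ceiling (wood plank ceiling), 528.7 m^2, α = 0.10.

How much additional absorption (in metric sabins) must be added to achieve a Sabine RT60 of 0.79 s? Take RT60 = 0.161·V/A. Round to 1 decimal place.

175.7 sabins

A₁ = Σ Sᵢαᵢ = 528.7·0.11 + 231.2·0.06 + 22·0.04 + 7.2·0.03 + 528.7·0.10 = 125.995 sabins.
V = 1480.248 m³. Required absorption A₂ = 0.161 × 1480.248 / 0.79 = 301.671 sabins.
Shortfall: 301.671 − 125.995 = 175.7 sabins.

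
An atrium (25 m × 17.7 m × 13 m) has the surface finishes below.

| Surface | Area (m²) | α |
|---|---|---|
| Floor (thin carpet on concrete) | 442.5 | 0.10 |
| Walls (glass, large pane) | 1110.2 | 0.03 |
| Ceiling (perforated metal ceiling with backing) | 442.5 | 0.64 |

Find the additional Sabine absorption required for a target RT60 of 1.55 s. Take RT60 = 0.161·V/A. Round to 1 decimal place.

A₁ = Σ Sᵢαᵢ = 442.5·0.10 + 1110.2·0.03 + 442.5·0.64 = 360.756 sabins.
Target A₂ = 0.161·5752.5/1.55 = 597.518 sabins (V = 5752.5 m³).
ΔA = A₂ − A₁ = 597.518 − 360.756 = 236.8 sabins.

236.8 sabins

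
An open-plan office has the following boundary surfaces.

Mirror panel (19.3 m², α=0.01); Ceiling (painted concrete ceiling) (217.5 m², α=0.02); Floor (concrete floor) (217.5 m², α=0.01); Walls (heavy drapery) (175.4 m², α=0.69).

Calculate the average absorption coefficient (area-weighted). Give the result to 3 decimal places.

0.203

S = Σ Sᵢ = 19.3 + 217.5 + 217.5 + 175.4 = 629.7 m².
A = 19.3·0.01 + 217.5·0.02 + 217.5·0.01 + 175.4·0.69 = 127.744 sabins.
ᾱ = 127.744 / 629.7 = 0.203.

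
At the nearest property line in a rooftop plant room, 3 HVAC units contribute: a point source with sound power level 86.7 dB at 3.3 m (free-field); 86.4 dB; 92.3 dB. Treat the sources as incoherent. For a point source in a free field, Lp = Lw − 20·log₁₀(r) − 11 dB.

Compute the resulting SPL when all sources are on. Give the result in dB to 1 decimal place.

93.3 dB

Source at 3.3 m: Lp = 86.7 − 20·log₁₀(3.3) − 11 = 65.3 dB.
Converting to relative power and adding: 10^(65.3/10) + 10^(86.4/10) + 10^(92.3/10) = 2.138e+09.
L_total = 10·log₁₀(2.138e+09) = 93.3 dB.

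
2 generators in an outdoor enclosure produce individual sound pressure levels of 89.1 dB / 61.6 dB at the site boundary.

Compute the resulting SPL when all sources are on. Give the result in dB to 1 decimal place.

89.1 dB

Converting to relative power and adding: 10^(89.1/10) + 10^(61.6/10) = 8.143e+08.
Back to dB: 10·log₁₀ Σ = 89.1 dB.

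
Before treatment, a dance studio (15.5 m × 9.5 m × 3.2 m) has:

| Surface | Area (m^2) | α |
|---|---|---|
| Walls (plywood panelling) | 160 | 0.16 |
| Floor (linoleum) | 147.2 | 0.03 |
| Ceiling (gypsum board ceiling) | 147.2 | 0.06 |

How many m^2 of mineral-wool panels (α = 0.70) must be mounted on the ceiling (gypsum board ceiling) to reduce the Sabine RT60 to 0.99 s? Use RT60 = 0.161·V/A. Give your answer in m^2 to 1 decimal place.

59.0

Equivalent absorption area: A₁ = 160×0.16 + 147.2×0.03 + 147.2×0.06 = 38.848 m^2.
V = 471.2 m³. Target absorption A₂ = 0.161 × 471.2 / 0.99 = 76.629 sabins.
ΔA needed = 76.629 − 38.848 = 37.781 sabins.
Net gain per m^2: Δα = 0.70 − 0.06 = 0.64.
Panel area = 37.781 / 0.64 = 59.0 m^2.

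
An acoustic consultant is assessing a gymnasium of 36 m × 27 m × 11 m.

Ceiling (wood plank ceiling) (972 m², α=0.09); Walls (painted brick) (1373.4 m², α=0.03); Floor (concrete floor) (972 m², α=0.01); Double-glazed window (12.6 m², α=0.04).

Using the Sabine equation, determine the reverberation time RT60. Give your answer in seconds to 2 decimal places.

12.39 seconds

Summing Sᵢαᵢ: 87.480 + 41.202 + 9.720 + 0.504 → A = 138.906 sabins.
Volume V = 36 × 27 × 11 = 10692 m³.
Sabine: RT60 = 0.161 × 10692 / 138.906 = 12.39 s.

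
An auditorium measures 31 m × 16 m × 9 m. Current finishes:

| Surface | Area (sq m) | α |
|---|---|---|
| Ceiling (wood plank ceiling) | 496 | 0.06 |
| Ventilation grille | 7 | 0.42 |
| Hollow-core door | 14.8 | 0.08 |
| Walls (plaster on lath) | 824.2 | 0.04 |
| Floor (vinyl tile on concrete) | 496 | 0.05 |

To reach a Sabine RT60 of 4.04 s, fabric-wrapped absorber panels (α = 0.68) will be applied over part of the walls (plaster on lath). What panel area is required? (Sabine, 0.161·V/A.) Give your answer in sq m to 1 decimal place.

134.8

Summing Sᵢαᵢ: 29.760 + 2.940 + 1.184 + 32.968 + 24.800 → A₁ = 91.652 sabins.
Required A₂ = 0.161·4464/4.04 = 177.897 sabins.
ΔA needed = 177.897 − 91.652 = 86.245 sabins.
Net gain per sq m: Δα = 0.68 − 0.04 = 0.64.
Panel area = 86.245 / 0.64 = 134.8 sq m.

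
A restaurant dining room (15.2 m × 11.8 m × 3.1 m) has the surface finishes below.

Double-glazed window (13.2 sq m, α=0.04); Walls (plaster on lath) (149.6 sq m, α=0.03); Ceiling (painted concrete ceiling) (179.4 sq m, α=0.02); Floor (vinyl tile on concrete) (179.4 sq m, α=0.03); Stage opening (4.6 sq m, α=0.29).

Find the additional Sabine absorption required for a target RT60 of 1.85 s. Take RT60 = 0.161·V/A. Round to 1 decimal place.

Equivalent absorption area: A₁ = 13.2*0.04 + 149.6*0.03 + 179.4*0.02 + 179.4*0.03 + 4.6*0.29 = 15.320 sq m.
For T = 1.85 s, need A₂ = 0.161·V/T = 0.161·556.016/1.85 = 48.388 sabins.
Additional absorption ΔA = 48.388 − 15.320 = 33.1 sabins.

33.1 sabins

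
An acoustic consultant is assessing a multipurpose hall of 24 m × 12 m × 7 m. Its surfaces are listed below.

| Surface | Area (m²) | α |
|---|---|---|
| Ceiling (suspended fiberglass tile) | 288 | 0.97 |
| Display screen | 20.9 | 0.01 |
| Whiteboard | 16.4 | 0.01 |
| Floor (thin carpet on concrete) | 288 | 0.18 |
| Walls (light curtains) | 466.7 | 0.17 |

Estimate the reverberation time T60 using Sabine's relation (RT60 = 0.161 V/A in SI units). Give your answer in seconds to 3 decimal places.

A = Σ Sᵢαᵢ = 288·0.97 + 20.9·0.01 + 16.4·0.01 + 288·0.18 + 466.7·0.17 = 410.912 sabins.
V = 24·12·7 = 2016 m³.
T = 0.161 V/A = 0.161·2016/410.912 = 0.790 s.

0.790 s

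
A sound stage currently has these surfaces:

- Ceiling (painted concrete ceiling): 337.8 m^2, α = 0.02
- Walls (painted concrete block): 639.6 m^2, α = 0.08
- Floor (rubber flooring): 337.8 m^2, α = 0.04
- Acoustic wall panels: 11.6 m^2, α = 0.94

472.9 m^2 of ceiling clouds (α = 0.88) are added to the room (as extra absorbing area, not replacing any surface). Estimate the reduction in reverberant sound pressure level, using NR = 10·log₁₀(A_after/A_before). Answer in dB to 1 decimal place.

7.8 dB

A_before = Σ Sᵢαᵢ = 337.8*0.02 + 639.6*0.08 + 337.8*0.04 + 11.6*0.94 = 82.340 sabins.
Treatment contributes 472.9·0.88 = 416.152 sabins.
A_after = 82.340 + 416.152 = 498.492 sabins.
NR = 10·log₁₀(498.492/82.340) = 7.8 dB.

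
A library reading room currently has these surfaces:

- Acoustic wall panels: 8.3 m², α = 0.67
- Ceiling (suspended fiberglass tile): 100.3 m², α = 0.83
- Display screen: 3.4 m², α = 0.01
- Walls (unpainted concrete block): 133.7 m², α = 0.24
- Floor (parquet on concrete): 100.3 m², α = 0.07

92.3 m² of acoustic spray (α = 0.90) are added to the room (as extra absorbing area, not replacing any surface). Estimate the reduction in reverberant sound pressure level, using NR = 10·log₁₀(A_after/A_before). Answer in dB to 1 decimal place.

Summing Sᵢαᵢ: 5.561 + 83.249 + 0.034 + 32.088 + 7.021 → A_before = 127.953 sabins.
Added absorption = 92.3 × 0.90 = 83.070 sabins.
A_after = 127.953 + 83.070 = 211.023 sabins.
Reduction = 10 log₁₀(A_after/A_before) = 10 log₁₀(1.6492) = 2.2 dB.

2.2 dB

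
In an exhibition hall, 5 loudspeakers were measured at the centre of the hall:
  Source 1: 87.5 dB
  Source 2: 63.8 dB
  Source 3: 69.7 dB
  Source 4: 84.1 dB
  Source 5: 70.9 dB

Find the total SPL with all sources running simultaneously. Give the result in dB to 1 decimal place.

Σ 10^(Lᵢ/10) = 8.434e+08.
L_total = 10·log₁₀(8.434e+08) = 89.3 dB.

89.3 dB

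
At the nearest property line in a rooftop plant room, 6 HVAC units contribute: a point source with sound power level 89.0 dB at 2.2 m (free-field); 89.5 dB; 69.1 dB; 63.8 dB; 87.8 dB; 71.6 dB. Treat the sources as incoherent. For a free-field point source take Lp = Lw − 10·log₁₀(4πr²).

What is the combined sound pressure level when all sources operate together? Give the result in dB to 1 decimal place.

Source at 2.2 m: Lp = 89.0 − 10·log₁₀(4π·2.2²) = 89.0 − 10·log₁₀(60.821) = 71.2 dB.
Σ 10^(Lᵢ/10) = 1.532e+09.
L_total = 10·log₁₀(1.532e+09) = 91.9 dB.

91.9 dB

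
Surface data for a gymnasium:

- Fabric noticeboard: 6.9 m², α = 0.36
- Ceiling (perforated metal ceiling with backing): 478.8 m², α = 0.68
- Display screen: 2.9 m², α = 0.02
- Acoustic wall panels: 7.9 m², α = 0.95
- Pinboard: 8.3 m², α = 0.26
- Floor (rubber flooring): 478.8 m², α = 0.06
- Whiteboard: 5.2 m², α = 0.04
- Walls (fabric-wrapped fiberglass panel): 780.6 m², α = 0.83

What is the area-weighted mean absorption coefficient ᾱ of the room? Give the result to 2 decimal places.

0.57

Total surface area S = 1769.4 m².
Weighted sum Σ Sα = 1014.623.
ᾱ = 1014.623 / 1769.4 = 0.57.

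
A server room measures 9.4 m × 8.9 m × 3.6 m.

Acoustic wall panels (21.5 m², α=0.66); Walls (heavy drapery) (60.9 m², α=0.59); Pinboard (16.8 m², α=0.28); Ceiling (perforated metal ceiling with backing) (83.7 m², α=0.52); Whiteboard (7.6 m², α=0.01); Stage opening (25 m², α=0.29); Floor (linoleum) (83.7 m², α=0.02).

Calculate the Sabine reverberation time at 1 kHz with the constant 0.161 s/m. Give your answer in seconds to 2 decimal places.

0.45 s

Summing Sᵢαᵢ: 14.190 + 35.931 + 4.704 + 43.524 + 0.076 + 7.250 + 1.674 → A = 107.349 sabins.
Room volume: 301.176 m³.
RT60 = 0.161 · V / A = 0.161 × 301.176 / 107.349 = 0.45 s.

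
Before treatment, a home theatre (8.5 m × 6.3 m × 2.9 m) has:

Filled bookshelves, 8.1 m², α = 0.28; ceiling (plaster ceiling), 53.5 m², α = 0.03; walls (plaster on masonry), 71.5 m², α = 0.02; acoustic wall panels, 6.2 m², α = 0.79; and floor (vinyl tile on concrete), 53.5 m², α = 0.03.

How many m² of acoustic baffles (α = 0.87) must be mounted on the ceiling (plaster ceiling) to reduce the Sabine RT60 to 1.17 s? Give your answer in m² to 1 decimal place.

11.4

Summing Sᵢαᵢ: 2.268 + 1.605 + 1.430 + 4.898 + 1.605 → A₁ = 11.806 sabins.
V = 155.295 m³. Target absorption A₂ = 0.161 × 155.295 / 1.17 = 21.370 sabins.
Absorption to add: 21.370 − 11.806 = 9.564 sabins.
Net gain per m²: Δα = 0.87 − 0.03 = 0.84.
Panel area = 9.564 / 0.84 = 11.4 m².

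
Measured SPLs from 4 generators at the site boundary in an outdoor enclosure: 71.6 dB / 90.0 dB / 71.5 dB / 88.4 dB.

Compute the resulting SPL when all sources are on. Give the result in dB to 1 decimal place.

92.4 dB

Σ 10^(Lᵢ/10) = 1.72e+09.
L_total = 10·log₁₀(1.72e+09) = 92.4 dB.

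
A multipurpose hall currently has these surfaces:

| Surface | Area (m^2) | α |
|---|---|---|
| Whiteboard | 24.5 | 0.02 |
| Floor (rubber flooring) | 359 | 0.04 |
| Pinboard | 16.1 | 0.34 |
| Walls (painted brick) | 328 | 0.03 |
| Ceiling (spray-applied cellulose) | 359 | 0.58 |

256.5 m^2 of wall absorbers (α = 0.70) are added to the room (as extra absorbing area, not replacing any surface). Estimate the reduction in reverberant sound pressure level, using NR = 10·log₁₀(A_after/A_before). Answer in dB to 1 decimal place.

2.4 dB

Equivalent absorption area: A_before = 24.5*0.02 + 359*0.04 + 16.1*0.34 + 328*0.03 + 359*0.58 = 238.384 m^2.
Treatment contributes 256.5·0.70 = 179.550 sabins.
New total A_after = 417.934 sabins.
NR = 10·log₁₀(417.934/238.384) = 2.4 dB.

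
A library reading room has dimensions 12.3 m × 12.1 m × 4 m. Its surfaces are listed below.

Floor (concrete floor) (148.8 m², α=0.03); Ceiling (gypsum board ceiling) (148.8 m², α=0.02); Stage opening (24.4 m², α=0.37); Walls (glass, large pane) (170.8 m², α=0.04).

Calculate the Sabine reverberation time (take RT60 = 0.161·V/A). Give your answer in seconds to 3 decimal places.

4.114 s

Summing Sᵢαᵢ: 4.464 + 2.976 + 9.028 + 6.832 → A = 23.300 sabins.
Room volume: 595.32 m³.
T = 0.161 V/A = 0.161·595.32/23.300 = 4.114 s.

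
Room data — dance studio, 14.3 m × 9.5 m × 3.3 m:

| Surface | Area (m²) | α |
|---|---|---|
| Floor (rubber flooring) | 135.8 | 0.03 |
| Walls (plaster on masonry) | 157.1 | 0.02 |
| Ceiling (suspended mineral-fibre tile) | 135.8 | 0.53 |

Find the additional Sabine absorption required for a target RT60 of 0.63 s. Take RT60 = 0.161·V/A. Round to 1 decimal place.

35.4 sabins

Summing Sᵢαᵢ: 4.074 + 3.142 + 71.974 → A₁ = 79.190 sabins.
For T = 0.63 s, need A₂ = 0.161·V/T = 0.161·448.305/0.63 = 114.567 sabins.
Additional absorption ΔA = 114.567 − 79.190 = 35.4 sabins.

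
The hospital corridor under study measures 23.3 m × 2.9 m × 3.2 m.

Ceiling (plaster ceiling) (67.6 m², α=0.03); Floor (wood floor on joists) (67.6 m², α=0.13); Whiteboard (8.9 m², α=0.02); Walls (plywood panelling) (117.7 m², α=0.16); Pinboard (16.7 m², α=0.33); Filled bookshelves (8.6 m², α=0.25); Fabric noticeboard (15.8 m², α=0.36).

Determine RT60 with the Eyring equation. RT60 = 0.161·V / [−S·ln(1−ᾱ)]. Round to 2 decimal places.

0.75 seconds

Total surface area S = 67.6 + 67.6 + 8.9 + 117.7 + 16.7 + 8.6 + 15.8 = 302.9 m².
Absorption A = 67.6×0.03 + 67.6×0.13 + 8.9×0.02 + 117.7×0.16 + 16.7×0.33 + 8.6×0.25 + 15.8×0.36 = 43.175 sabins.
ᾱ = 43.175 / 302.9 = 0.1425.
−S·ln(1−ᾱ) = −302.9 × ln(1 − 0.1425) = 46.566.
V = 23.3 × 2.9 × 3.2 = 216.224 m³.
T = 0.161·V/[−S·ln(1−ᾱ)] = 0.161·216.224/46.566 = 0.75 s.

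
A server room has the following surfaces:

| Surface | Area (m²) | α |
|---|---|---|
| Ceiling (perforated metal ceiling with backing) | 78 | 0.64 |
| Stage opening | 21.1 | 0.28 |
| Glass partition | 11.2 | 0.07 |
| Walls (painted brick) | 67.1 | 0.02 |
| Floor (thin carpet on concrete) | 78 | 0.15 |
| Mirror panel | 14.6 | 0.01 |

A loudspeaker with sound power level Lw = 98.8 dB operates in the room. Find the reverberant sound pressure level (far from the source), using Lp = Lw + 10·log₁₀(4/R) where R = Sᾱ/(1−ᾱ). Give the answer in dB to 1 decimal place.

Σ(Sᵢαᵢ) = 78·0.64 + 21.1·0.28 + 11.2·0.07 + 67.1·0.02 + 78·0.15 + 14.6·0.01 = 69.800; total area S = 270.0 m².
ᾱ = 69.800/270.0 = 0.2585; R = Sᾱ/(1−ᾱ) = 69.800/(1−0.2585) = 94.134 m².
Lp = Lw + 10 log₁₀(4/R) = 98.8 -13.72 = 85.1 dB.

85.1 dB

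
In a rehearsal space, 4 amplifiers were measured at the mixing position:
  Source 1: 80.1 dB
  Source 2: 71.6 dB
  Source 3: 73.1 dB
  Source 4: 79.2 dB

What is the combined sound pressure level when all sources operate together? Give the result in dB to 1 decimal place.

83.4 dB

Sum in the linear (power) domain: Σ 10^(Lᵢ/10) = 10^(80.1/10) + 10^(71.6/10) + 10^(73.1/10) + 10^(79.2/10) = 2.204e+08.
Combined level = 10 log₁₀(2.204e+08) = 83.4 dB.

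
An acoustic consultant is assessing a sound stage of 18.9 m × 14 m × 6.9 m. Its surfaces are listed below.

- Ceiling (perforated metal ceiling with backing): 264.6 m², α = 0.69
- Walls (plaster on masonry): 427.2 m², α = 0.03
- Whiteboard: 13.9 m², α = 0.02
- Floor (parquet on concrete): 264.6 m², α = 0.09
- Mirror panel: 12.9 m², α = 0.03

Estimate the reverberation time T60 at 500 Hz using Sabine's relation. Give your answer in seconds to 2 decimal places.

1.34 s

Total absorption A = 264.6·0.69 + 427.2·0.03 + 13.9·0.02 + 264.6·0.09 + 12.9·0.03
  = 182.574 + 12.816 + 0.278 + 23.814 + 0.387 = 219.869 m² sabins.
Volume V = 18.9 × 14 × 6.9 = 1825.74 m³.
T = 0.161 V/A = 0.161·1825.74/219.869 = 1.34 s.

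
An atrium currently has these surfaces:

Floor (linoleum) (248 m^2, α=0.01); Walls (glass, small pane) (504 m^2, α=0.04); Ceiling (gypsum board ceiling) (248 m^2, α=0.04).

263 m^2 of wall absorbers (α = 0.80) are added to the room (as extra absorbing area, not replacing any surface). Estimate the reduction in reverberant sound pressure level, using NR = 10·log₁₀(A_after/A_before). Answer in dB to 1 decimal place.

8.7 dB

Total absorption A_before = 248·0.01 + 504·0.04 + 248·0.04
  = 2.480 + 20.160 + 9.920 = 32.560 m^2 sabins.
Added absorption = 263 × 0.80 = 210.400 sabins.
New total A_after = 242.960 sabins.
NR = 10·log₁₀(242.960/32.560) = 8.7 dB.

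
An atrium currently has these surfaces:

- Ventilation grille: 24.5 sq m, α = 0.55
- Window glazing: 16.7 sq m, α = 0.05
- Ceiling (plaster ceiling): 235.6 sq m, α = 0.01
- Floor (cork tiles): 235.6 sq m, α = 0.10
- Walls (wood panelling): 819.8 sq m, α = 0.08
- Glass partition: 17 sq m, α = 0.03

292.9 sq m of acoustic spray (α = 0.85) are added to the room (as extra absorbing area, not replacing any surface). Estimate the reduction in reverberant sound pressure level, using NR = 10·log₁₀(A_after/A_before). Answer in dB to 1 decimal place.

Equivalent absorption area: A_before = 24.5*0.55 + 16.7*0.05 + 235.6*0.01 + 235.6*0.10 + 819.8*0.08 + 17*0.03 = 106.320 sq m.
Treatment contributes 292.9·0.85 = 248.965 sabins.
New total A_after = 355.285 sabins.
NR = 10·log₁₀(355.285/106.320) = 5.2 dB.

5.2 dB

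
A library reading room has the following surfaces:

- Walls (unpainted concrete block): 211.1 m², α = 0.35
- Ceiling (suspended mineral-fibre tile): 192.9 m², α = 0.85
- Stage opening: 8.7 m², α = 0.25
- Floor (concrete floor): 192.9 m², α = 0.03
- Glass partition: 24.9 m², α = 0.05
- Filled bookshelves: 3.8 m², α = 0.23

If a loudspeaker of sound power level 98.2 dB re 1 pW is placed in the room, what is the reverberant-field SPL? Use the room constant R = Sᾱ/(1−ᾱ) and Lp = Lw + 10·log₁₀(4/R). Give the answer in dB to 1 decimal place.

78.1 dB

Σ(Sᵢαᵢ) = 211.1×0.35 + 192.9×0.85 + 8.7×0.25 + 192.9×0.03 + 24.9×0.05 + 3.8×0.23 = 247.931; total area S = 634.3 m².
ᾱ = 247.931/634.3 = 0.3909; R = Sᾱ/(1−ᾱ) = 247.931/(1−0.3909) = 407.045 m².
Lp = 98.2 + 10·log₁₀(4/407.045) = 98.2 + (-20.08) = 78.1 dB.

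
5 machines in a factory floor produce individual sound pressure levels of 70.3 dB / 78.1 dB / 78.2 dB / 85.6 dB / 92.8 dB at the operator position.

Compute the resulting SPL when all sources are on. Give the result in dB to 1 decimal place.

Converting to relative power and adding: 10^(70.3/10) + 10^(78.1/10) + 10^(78.2/10) + 10^(85.6/10) + 10^(92.8/10) = 2.41e+09.
Combined level = 10 log₁₀(2.41e+09) = 93.8 dB.

93.8 dB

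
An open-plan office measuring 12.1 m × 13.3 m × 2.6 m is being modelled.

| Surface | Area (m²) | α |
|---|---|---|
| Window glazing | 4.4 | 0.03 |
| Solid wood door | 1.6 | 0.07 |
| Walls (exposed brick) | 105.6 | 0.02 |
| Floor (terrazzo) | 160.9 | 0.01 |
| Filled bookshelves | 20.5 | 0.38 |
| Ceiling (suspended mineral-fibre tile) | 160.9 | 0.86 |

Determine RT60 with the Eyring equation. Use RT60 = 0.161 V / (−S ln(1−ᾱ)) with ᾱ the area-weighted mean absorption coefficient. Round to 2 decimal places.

0.37 s

S = Σ Sᵢ = 453.9 m².
Σ(Sᵢαᵢ) = 4.4×0.03 + 1.6×0.07 + 105.6×0.02 + 160.9×0.01 + 20.5×0.38 + 160.9×0.86 = 150.129.
Mean coefficient ᾱ = A/S = 0.3308.
−S·ln(1−ᾱ) = −453.9 × ln(1 − 0.3308) = 182.319.
V = 12.1 × 13.3 × 2.6 = 418.418 m³.
RT60 = 0.161 × 418.418 / 182.319 = 0.37 s.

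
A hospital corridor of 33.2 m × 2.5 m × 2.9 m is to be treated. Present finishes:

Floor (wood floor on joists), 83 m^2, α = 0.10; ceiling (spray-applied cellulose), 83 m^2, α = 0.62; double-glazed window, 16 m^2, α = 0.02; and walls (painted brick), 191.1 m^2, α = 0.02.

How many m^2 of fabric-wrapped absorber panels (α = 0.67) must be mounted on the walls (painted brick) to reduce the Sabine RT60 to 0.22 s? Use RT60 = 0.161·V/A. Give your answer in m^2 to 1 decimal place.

172.7

Equivalent absorption area: A₁ = 83·0.10 + 83·0.62 + 16·0.02 + 191.1·0.02 = 63.902 m^2.
Required A₂ = 0.161·240.7/0.22 = 176.149 sabins.
ΔA needed = 176.149 − 63.902 = 112.247 sabins.
Net gain per m^2: Δα = 0.67 − 0.02 = 0.65.
Panel area = 112.247 / 0.65 = 172.7 m^2.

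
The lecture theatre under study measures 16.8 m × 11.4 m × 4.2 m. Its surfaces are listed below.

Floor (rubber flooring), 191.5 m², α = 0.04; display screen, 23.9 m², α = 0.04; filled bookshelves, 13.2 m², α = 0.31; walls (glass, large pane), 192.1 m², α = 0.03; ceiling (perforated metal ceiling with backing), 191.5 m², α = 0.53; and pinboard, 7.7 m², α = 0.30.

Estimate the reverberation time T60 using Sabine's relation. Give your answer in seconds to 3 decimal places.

1.059 seconds

Summing Sᵢαᵢ: 7.660 + 0.956 + 4.092 + 5.763 + 101.495 + 2.310 → A = 122.276 sabins.
V = 16.8·11.4·4.2 = 804.384 m³.
T = 0.161 V/A = 0.161·804.384/122.276 = 1.059 s.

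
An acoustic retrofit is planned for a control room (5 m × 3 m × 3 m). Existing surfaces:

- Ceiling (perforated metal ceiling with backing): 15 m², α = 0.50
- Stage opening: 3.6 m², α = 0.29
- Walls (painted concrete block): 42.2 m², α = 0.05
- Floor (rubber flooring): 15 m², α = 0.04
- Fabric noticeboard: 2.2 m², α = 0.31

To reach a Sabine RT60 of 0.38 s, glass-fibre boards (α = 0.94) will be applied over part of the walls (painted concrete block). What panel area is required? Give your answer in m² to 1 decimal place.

8.0

Equivalent absorption area: A₁ = 15×0.50 + 3.6×0.29 + 42.2×0.05 + 15×0.04 + 2.2×0.31 = 11.936 m².
Required A₂ = 0.161·45/0.38 = 19.066 sabins.
Absorption to add: 19.066 − 11.936 = 7.130 sabins.
Net gain per m²: Δα = 0.94 − 0.05 = 0.89.
Area = ΔA/Δα = 7.130/0.89 = 8.0 m².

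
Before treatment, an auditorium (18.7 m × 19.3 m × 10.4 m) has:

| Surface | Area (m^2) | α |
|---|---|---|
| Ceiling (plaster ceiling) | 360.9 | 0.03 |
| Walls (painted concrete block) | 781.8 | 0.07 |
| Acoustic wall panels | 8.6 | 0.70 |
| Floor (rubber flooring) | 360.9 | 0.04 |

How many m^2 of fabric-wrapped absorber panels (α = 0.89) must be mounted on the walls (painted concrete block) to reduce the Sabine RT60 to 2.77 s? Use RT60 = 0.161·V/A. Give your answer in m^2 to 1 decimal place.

161.2

Equivalent absorption area: A₁ = 360.9×0.03 + 781.8×0.07 + 8.6×0.70 + 360.9×0.04 = 86.009 m^2.
V = 3753.464 m³. Target absorption A₂ = 0.161 × 3753.464 / 2.77 = 218.162 sabins.
ΔA needed = 218.162 − 86.009 = 132.153 sabins.
Each m^2 of panel replacing the walls (painted concrete block) adds (0.89 − 0.07) = 0.82 sabins.
Area = ΔA/Δα = 132.153/0.82 = 161.2 m^2.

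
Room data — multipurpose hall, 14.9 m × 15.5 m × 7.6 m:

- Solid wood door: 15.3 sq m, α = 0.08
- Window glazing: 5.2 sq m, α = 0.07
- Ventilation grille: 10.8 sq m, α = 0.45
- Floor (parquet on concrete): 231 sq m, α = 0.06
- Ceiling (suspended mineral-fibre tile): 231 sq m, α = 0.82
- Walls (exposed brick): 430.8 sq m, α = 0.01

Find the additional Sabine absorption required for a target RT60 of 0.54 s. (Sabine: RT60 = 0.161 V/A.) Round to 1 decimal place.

309.3 sabins

A₁ = Σ Sᵢαᵢ = 15.3*0.08 + 5.2*0.07 + 10.8*0.45 + 231*0.06 + 231*0.82 + 430.8*0.01 = 214.036 sabins.
V = 1755.22 m³. Required absorption A₂ = 0.161 × 1755.22 / 0.54 = 523.316 sabins.
ΔA = A₂ − A₁ = 523.316 − 214.036 = 309.3 sabins.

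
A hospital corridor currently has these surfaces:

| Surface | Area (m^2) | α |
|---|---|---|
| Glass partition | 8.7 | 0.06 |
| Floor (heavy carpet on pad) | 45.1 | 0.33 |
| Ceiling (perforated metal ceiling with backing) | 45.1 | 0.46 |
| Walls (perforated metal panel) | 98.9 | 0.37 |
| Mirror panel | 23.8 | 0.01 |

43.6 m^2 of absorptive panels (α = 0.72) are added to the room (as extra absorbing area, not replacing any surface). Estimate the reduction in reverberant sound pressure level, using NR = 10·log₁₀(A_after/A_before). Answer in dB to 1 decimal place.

1.6 dB

A_before = Σ Sᵢαᵢ = 8.7*0.06 + 45.1*0.33 + 45.1*0.46 + 98.9*0.37 + 23.8*0.01 = 72.982 sabins.
Added absorption = 43.6 × 0.72 = 31.392 sabins.
New total A_after = 104.374 sabins.
Reduction = 10 log₁₀(A_after/A_before) = 10 log₁₀(1.4301) = 1.6 dB.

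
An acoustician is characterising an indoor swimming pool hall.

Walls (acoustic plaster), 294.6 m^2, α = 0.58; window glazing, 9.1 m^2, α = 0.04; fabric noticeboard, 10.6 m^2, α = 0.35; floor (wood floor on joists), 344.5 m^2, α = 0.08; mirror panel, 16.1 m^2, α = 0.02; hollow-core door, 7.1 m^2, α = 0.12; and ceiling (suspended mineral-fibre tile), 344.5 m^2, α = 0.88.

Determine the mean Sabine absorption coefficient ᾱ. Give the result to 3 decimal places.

0.494

S = Σ Sᵢ = 294.6 + 9.1 + 10.6 + 344.5 + 16.1 + 7.1 + 344.5 = 1026.5 m^2.
Σ(Sᵢαᵢ) = 294.6·0.58 + 9.1·0.04 + 10.6·0.35 + 344.5·0.08 + 16.1·0.02 + 7.1·0.12 + 344.5·0.88 = 506.836.
ᾱ = A/S = 0.494.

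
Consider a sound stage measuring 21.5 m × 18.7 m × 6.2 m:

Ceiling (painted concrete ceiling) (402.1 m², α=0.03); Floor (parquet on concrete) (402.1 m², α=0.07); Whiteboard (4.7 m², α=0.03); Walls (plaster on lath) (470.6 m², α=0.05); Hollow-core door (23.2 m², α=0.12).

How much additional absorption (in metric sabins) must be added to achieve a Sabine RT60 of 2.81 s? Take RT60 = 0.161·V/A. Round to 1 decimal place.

76.2 sabins

Equivalent absorption area: A₁ = 402.1×0.03 + 402.1×0.07 + 4.7×0.03 + 470.6×0.05 + 23.2×0.12 = 66.665 m².
V = 2492.71 m³. Required absorption A₂ = 0.161 × 2492.71 / 2.81 = 142.821 sabins.
Additional absorption ΔA = 142.821 − 66.665 = 76.2 sabins.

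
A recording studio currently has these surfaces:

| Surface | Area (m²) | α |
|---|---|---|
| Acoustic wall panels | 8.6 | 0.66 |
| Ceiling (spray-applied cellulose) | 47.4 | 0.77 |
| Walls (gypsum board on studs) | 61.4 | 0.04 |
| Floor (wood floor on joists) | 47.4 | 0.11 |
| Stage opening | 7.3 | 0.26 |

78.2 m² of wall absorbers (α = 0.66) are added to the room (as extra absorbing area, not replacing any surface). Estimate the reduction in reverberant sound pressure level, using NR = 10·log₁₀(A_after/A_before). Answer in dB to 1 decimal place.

3.0 dB

Total absorption A_before = 8.6·0.66 + 47.4·0.77 + 61.4·0.04 + 47.4·0.11 + 7.3·0.26
  = 5.676 + 36.498 + 2.456 + 5.214 + 1.898 = 51.742 m² sabins.
Added absorption = 78.2 × 0.66 = 51.612 sabins.
A_after = 51.742 + 51.612 = 103.354 sabins.
NR = 10·log₁₀(103.354/51.742) = 3.0 dB.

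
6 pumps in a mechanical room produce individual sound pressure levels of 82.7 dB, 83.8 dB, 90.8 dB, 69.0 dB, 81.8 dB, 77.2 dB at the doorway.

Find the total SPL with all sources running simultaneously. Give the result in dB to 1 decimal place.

92.6 dB

Sum in the linear (power) domain: Σ 10^(Lᵢ/10) = 10^(82.7/10) + 10^(83.8/10) + 10^(90.8/10) + 10^(69.0/10) + 10^(81.8/10) + 10^(77.2/10) = 1.84e+09.
L_total = 10·log₁₀(1.84e+09) = 92.6 dB.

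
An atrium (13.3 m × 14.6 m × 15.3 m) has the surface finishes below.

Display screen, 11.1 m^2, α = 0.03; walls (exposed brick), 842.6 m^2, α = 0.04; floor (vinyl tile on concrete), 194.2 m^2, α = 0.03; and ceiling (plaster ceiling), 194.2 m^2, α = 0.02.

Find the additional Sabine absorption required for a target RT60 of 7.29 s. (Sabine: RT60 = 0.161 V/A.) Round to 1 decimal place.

A₁ = Σ Sᵢαᵢ = 11.1·0.03 + 842.6·0.04 + 194.2·0.03 + 194.2·0.02 = 43.747 sabins.
V = 2970.954 m³. Required absorption A₂ = 0.161 × 2970.954 / 7.29 = 65.614 sabins.
Additional absorption ΔA = 65.614 − 43.747 = 21.9 sabins.

21.9 sabins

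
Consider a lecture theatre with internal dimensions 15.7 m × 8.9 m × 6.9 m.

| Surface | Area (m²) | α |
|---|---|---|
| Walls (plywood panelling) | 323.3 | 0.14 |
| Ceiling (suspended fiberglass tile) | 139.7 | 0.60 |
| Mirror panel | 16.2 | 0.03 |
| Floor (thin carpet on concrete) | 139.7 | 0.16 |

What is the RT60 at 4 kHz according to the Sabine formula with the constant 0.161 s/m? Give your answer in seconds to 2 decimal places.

1.02 s

Total absorption A = 323.3×0.14 + 139.7×0.60 + 16.2×0.03 + 139.7×0.16
  = 45.262 + 83.820 + 0.486 + 22.352 = 151.920 m² sabins.
Volume V = 15.7 × 8.9 × 6.9 = 964.137 m³.
RT60 = 0.161 · V / A = 0.161 × 964.137 / 151.920 = 1.02 s.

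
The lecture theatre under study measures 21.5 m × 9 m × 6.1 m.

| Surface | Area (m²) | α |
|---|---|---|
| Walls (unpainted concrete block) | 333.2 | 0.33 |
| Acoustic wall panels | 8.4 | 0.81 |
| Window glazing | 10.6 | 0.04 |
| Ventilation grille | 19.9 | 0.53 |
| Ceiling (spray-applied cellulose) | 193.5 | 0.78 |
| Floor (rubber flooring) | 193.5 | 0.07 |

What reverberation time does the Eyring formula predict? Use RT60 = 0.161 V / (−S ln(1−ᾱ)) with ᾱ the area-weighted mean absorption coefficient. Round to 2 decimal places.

0.52 s

S = Σ Sᵢ = 759.1 m².
Absorption A = 333.2×0.33 + 8.4×0.81 + 10.6×0.04 + 19.9×0.53 + 193.5×0.78 + 193.5×0.07 = 292.206 sabins.
ᾱ = 292.206 / 759.1 = 0.3849.
−S·ln(1−ᾱ) = −759.1 × ln(1 − 0.3849) = 368.900.
V = 21.5 × 9 × 6.1 = 1180.35 m³.
RT60 = 0.161 × 1180.35 / 368.900 = 0.52 s.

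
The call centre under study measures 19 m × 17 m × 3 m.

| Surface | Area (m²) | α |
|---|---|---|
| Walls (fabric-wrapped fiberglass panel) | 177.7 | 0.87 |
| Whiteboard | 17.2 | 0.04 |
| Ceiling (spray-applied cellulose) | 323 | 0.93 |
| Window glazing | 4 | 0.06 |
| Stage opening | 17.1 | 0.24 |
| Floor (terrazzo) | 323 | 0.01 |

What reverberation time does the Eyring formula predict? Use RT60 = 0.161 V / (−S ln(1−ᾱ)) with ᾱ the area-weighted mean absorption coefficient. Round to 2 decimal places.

S = Σ Sᵢ = 862.0 m².
Absorption A = 177.7·0.87 + 17.2·0.04 + 323·0.93 + 4·0.06 + 17.1·0.24 + 323·0.01 = 463.251 sabins.
ᾱ = 463.251 / 862.0 = 0.5374.
−S·ln(1−ᾱ) = −862.0 × ln(1 − 0.5374) = 664.509.
V = 19 × 17 × 3 = 969 m³.
RT60 = 0.161 × 969 / 664.509 = 0.23 s.

0.23 s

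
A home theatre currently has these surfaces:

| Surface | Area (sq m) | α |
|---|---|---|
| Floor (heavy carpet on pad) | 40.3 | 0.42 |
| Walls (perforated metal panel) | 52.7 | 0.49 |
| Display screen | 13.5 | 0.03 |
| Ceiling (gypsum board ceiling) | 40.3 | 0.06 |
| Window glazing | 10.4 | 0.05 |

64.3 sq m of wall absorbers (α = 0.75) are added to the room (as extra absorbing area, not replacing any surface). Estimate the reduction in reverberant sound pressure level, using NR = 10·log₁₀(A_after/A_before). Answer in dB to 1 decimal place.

3.1 dB

Summing Sᵢαᵢ: 16.926 + 25.823 + 0.405 + 2.418 + 0.520 → A_before = 46.092 sabins.
Added absorption = 64.3 × 0.75 = 48.225 sabins.
New total A_after = 94.317 sabins.
Reduction = 10 log₁₀(A_after/A_before) = 10 log₁₀(2.0463) = 3.1 dB.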